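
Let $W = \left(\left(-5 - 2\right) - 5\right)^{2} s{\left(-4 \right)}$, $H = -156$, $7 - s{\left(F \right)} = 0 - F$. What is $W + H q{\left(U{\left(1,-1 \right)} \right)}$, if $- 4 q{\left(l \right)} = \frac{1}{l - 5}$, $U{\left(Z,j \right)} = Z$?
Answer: $\frac{1689}{4} \approx 422.25$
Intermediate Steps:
$s{\left(F \right)} = 7 + F$ ($s{\left(F \right)} = 7 - \left(0 - F\right) = 7 - - F = 7 + F$)
$q{\left(l \right)} = - \frac{1}{4 \left(-5 + l\right)}$ ($q{\left(l \right)} = - \frac{1}{4 \left(l - 5\right)} = - \frac{1}{4 \left(-5 + l\right)}$)
$W = 432$ ($W = \left(\left(-5 - 2\right) - 5\right)^{2} \left(7 - 4\right) = \left(-7 - 5\right)^{2} \cdot 3 = \left(-12\right)^{2} \cdot 3 = 144 \cdot 3 = 432$)
$W + H q{\left(U{\left(1,-1 \right)} \right)} = 432 - 156 \left(- \frac{1}{-20 + 4 \cdot 1}\right) = 432 - 156 \left(- \frac{1}{-20 + 4}\right) = 432 - 156 \left(- \frac{1}{-16}\right) = 432 - 156 \left(\left(-1\right) \left(- \frac{1}{16}\right)\right) = 432 - \frac{39}{4} = \frac{1689}{4}$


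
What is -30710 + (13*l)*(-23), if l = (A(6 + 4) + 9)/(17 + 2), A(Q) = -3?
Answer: -585284/19 ≈ -30804.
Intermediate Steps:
l = 6/19 (l = (-3 + 9)/(17 + 2) = 6/19 ≈ 0.31579)
-30710 + (13*l)*(-23) = -30710 + (13*(6/19))*(-23) = -30710 + (78/19)*(-23) = -30710 - 1794/19 = -585284/19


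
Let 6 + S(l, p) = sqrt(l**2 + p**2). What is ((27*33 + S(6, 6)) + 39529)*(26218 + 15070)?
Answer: 1668613232 + 247728*sqrt(2) ≈ 1.6690e+9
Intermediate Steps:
S(l, p) = -6 + sqrt(l**2 + p**2)
((27*33 + S(6, 6)) + 39529)*(26218 + 15070) = ((27*33 + (-6 + sqrt(6**2 + 6**2))) + 39529)*(26218 + 15070) = ((891 + (-6 + sqrt(36 + 36))) + 39529)*41288 = ((891 + (-6 + sqrt(72))) + 39529)*41288 = ((891 + (-6 + 6*sqrt(2))) + 39529)*41288 = ((885 + 6*sqrt(2)) + 39529)*41288 = (40414 + 6*sqrt(2))*41288 = 1668613232 + 247728*sqrt(2)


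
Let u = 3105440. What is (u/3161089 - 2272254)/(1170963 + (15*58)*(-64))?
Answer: -7182794019166/3525508823187 ≈ -2.0374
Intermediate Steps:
(u/3161089 - 2272254)/(1170963 + (15*58)*(-64)) = (3105440/3161089 - 2272254)/(1170963 + (15*58)*(-64)) = (3105440*(1/3161089) - 2272254)/(1170963 + 870*(-64)) = (3105440/3161089 - 2272254)/(1170963 - 55680) = -7182794019166/3161089/1115283 = -7182794019166/3161089*1/1115283 = -7182794019166/3525508823187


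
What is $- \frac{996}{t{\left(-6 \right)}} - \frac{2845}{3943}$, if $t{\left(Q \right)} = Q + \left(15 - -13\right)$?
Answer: $- \frac{1994909}{43373} \approx -45.994$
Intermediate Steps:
$t{\left(Q \right)} = 28 + Q$ ($t{\left(Q \right)} = Q + \left(15 + 13\right) = Q + 28 = 28 + Q$)
$- \frac{996}{t{\left(-6 \right)}} - \frac{2845}{3943} = - \frac{996}{28 - 6} - \frac{2845}{3943} = - \frac{996}{22} - \frac{2845}{3943} = \left(-996\right) \frac{1}{22} - \frac{2845}{3943} = - \frac{498}{11} - \frac{2845}{3943} = - \frac{1994909}{43373}$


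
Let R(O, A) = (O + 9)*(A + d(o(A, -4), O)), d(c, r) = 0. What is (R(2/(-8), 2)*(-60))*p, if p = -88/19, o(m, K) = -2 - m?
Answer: 92400/19 ≈ 4863.2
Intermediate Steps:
p = -88/19 (p = -88*1/19 = -88/19 ≈ -4.6316)
R(O, A) = A*(9 + O) (R(O, A) = (O + 9)*(A + 0) = (9 + O)*A = A*(9 + O))
(R(2/(-8), 2)*(-60))*p = ((2*(9 + 2/(-8)))*(-60))*(-88/19) = ((2*(9 + 2*(-⅛)))*(-60))*(-88/19) = ((2*(9 - ¼))*(-60))*(-88/19) = ((2*(35/4))*(-60))*(-88/19) = ((35/2)*(-60))*(-88/19) = -1050*(-88/19) = 92400/19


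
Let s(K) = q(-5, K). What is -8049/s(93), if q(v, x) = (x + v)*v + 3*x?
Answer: 8049/161 ≈ 49.994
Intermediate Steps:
q(v, x) = 3*x + v*(v + x) (q(v, x) = (v + x)*v + 3*x = v*(v + x) + 3*x = 3*x + v*(v + x))
s(K) = 25 - 2*K (s(K) = (-5)² + 3*K - 5*K = 25 + 3*K - 5*K = 25 - 2*K)
-8049/s(93) = -8049/(25 - 2*93) = -8049/(25 - 186) = -8049/(-161) = -8049*(-1/161) = 8049/161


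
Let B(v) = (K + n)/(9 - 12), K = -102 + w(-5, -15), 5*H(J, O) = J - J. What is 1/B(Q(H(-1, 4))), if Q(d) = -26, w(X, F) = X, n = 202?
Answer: -3/95 ≈ -0.031579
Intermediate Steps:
H(J, O) = 0 (H(J, O) = (J - J)/5 = (1/5)*0 = 0)
K = -107 (K = -102 - 5 = -107)
B(v) = -95/3 (B(v) = (-107 + 202)/(9 - 12) = 95/(-3) = 95*(-1/3) = -95/3)
1/B(Q(H(-1, 4))) = 1/(-95/3) = -3/95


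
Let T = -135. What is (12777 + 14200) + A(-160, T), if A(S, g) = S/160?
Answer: 26976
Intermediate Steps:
A(S, g) = S/160 (A(S, g) = S*(1/160) = S/160)
(12777 + 14200) + A(-160, T) = (12777 + 14200) + (1/160)*(-160) = 26977 - 1 = 26976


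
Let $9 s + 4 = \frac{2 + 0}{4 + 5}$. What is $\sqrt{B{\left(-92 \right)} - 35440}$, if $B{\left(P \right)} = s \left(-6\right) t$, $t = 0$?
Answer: $4 i \sqrt{2215} \approx 188.26 i$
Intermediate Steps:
$s = - \frac{34}{81}$ ($s = - \frac{4}{9} + \frac{\left(2 + 0\right) \frac{1}{4 + 5}}{9} = - \frac{4}{9} + \frac{2 \cdot \frac{1}{9}}{9} = - \frac{4}{9} + \frac{1}{9} \cdot \frac{2}{9} = - \frac{4}{9} + \frac{2}{81} = - \frac{34}{81} \approx -0.41975$)
$B{\left(P \right)} = 0$ ($B{\left(P \right)} = \left(- \frac{34}{81}\right) \left(-6\right) 0 = \frac{68}{27} \cdot 0 = 0$)
$\sqrt{B{\left(-92 \right)} - 35440} = \sqrt{0 - 35440} = \sqrt{-35440} = 4 i \sqrt{2215}$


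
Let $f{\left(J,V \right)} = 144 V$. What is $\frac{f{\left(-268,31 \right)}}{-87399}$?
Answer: $- \frac{496}{9711} \approx -0.051076$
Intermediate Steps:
$\frac{f{\left(-268,31 \right)}}{-87399} = \frac{144 \cdot 31}{-87399} = 4464 \left(- \frac{1}{87399}\right) = - \frac{496}{9711}$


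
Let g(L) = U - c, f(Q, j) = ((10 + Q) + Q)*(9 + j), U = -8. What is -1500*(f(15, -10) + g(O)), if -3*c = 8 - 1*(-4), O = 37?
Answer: 66000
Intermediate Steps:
c = -4 (c = -(8 - 1*(-4))/3 = -(8 + 4)/3 = -1/3*12 = -4)
f(Q, j) = (9 + j)*(10 + 2*Q) (f(Q, j) = (10 + 2*Q)*(9 + j) = (9 + j)*(10 + 2*Q))
g(L) = -4 (g(L) = -8 - 1*(-4) = -8 + 4 = -4)
-1500*(f(15, -10) + g(O)) = -1500*((90 + 10*(-10) + 18*15 + 2*15*(-10)) - 4) = -1500*((90 - 100 + 270 - 300) - 4) = -1500*(-40 - 4) = -1500*(-44) = 66000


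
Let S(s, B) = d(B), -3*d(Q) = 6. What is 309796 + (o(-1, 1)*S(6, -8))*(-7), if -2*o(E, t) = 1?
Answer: 309789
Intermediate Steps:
d(Q) = -2 (d(Q) = -⅓*6 = -2)
S(s, B) = -2
o(E, t) = -½ (o(E, t) = -½*1 = -½)
309796 + (o(-1, 1)*S(6, -8))*(-7) = 309796 - ½*(-2)*(-7) = 309796 + 1*(-7) = 309796 - 7 = 309789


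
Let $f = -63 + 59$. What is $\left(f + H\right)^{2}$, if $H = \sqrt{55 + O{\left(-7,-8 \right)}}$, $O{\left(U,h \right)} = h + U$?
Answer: $56 - 16 \sqrt{10} \approx 5.4036$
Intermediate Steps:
$O{\left(U,h \right)} = U + h$
$f = -4$
$H = 2 \sqrt{10}$ ($H = \sqrt{55 - 15} = \sqrt{40} = 2 \sqrt{10} \approx 6.3246$)
$\left(f + H\right)^{2} = \left(-4 + 2 \sqrt{10}\right)^{2}$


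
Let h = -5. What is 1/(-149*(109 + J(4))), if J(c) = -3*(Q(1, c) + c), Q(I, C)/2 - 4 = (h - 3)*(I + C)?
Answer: -1/46637 ≈ -2.1442e-5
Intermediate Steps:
Q(I, C) = 8 - 16*C - 16*I (Q(I, C) = 8 + 2*((-5 - 3)*(I + C)) = 8 + 2*(-8*(C + I)) = 8 + 2*(-8*C - 8*I) = 8 + (-16*C - 16*I) = 8 - 16*C - 16*I)
J(c) = 24 + 45*c (J(c) = -3*((8 - 16*c - 16*1) + c) = -3*((8 - 16*c - 16) + c) = -3*((-8 - 16*c) + c) = -3*(-8 - 15*c) = 24 + 45*c)
1/(-149*(109 + J(4))) = 1/(-149*(109 + (24 + 45*4))) = 1/(-149*(109 + (24 + 180))) = 1/(-149*(109 + 204)) = 1/(-149*313) = 1/(-46637) = -1/46637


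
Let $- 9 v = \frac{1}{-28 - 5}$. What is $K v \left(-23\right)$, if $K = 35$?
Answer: $- \frac{805}{297} \approx -2.7104$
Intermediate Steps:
$v = \frac{1}{297}$ ($v = - \frac{1}{9 \left(-28 - 5\right)} = - \frac{1}{9 \left(-33\right)} = \left(- \frac{1}{9}\right) \left(- \frac{1}{33}\right) = \frac{1}{297} \approx 0.003367$)
$K v \left(-23\right) = 35 \cdot \frac{1}{297} \left(-23\right) = \frac{35}{297} \left(-23\right) = - \frac{805}{297}$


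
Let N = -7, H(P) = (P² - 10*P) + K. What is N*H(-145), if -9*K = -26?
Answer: -1416107/9 ≈ -1.5735e+5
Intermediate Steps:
K = 26/9 (K = -⅑*(-26) = 26/9 ≈ 2.8889)
H(P) = 26/9 + P² - 10*P (H(P) = (P² - 10*P) + 26/9 = 26/9 + P² - 10*P)
N*H(-145) = -7*(26/9 + (-145)² - 10*(-145)) = -7*(26/9 + 21025 + 1450) = -7*202301/9 = -1416107/9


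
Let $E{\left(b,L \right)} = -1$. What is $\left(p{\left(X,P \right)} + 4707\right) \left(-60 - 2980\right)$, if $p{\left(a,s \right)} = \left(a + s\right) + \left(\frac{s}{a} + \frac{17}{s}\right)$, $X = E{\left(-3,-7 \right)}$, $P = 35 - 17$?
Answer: $- \frac{128782000}{9} \approx -1.4309 \cdot 10^{7}$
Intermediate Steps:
$P = 18$ ($P = 35 - 17 = 18$)
$X = -1$
$p{\left(a,s \right)} = a + s + \frac{17}{s} + \frac{s}{a}$ ($p{\left(a,s \right)} = \left(a + s\right) + \left(\frac{17}{s} + \frac{s}{a}\right) = a + s + \frac{17}{s} + \frac{s}{a}$)
$\left(p{\left(X,P \right)} + 4707\right) \left(-60 - 2980\right) = \left(\left(-1 + 18 + \frac{17}{18} + \frac{18}{-1}\right) + 4707\right) \left(-60 - 2980\right) = \left(\left(-1 + 18 + 17 \cdot \frac{1}{18} + 18 \left(-1\right)\right) + 4707\right) \left(-3040\right) = \left(\left(-1 + 18 + \frac{17}{18} - 18\right) + 4707\right) \left(-3040\right) = \left(- \frac{1}{18} + 4707\right) \left(-3040\right) = \frac{84725}{18} \left(-3040\right) = - \frac{128782000}{9}$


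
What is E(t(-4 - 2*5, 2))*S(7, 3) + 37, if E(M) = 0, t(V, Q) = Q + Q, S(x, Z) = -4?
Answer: 37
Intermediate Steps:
t(V, Q) = 2*Q
E(t(-4 - 2*5, 2))*S(7, 3) + 37 = 0*(-4) + 37 = 0 + 37 = 37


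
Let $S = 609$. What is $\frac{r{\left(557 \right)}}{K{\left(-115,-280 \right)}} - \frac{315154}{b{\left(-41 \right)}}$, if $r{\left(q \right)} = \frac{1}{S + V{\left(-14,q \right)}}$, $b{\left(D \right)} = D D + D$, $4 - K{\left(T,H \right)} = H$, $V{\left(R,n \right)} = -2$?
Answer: $- \frac{1697773941}{8834885} \approx -192.17$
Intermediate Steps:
$K{\left(T,H \right)} = 4 - H$
$b{\left(D \right)} = D + D^{2}$ ($b{\left(D \right)} = D^{2} + D = D + D^{2}$)
$r{\left(q \right)} = \frac{1}{607}$ ($r{\left(q \right)} = \frac{1}{609 - 2} = \frac{1}{607}$)
$\frac{r{\left(557 \right)}}{K{\left(-115,-280 \right)}} - \frac{315154}{b{\left(-41 \right)}} = \frac{1}{607 \left(4 - -280\right)} - \frac{315154}{\left(-41\right) \left(1 - 41\right)} = \frac{1}{607 \left(4 + 280\right)} - \frac{315154}{\left(-41\right) \left(-40\right)} = \frac{1}{607 \cdot 284} - \frac{315154}{1640} = \frac{1}{607} \cdot \frac{1}{284} - \frac{157577}{820} = \frac{1}{172388} - \frac{157577}{820} = - \frac{1697773941}{8834885}$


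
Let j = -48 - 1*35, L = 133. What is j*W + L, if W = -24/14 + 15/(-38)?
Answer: 81941/266 ≈ 308.05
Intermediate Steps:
W = -561/266 (W = -24*1/14 + 15*(-1/38) = -12/7 - 15/38 = -561/266 ≈ -2.1090)
j = -83 (j = -48 - 35 = -83)
j*W + L = -83*(-561/266) + 133 = 46563/266 + 133 = 81941/266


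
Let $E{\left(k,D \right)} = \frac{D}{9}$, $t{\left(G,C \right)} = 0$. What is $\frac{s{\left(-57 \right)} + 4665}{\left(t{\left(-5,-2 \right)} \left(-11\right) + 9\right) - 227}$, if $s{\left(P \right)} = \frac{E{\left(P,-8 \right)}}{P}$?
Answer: $- \frac{2393153}{111834} \approx -21.399$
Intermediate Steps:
$E{\left(k,D \right)} = \frac{D}{9}$ ($E{\left(k,D \right)} = D \frac{1}{9} = \frac{D}{9}$)
$s{\left(P \right)} = - \frac{8}{9 P}$ ($s{\left(P \right)} = \frac{\frac{1}{9} \left(-8\right)}{P} = - \frac{8}{9 P}$)
$\frac{s{\left(-57 \right)} + 4665}{\left(t{\left(-5,-2 \right)} \left(-11\right) + 9\right) - 227} = \frac{- \frac{8}{9 \left(-57\right)} + 4665}{\left(0 \left(-11\right) + 9\right) - 227} = \frac{\left(- \frac{8}{9}\right) \left(- \frac{1}{57}\right) + 4665}{\left(0 + 9\right) - 227} = \frac{\frac{8}{513} + 4665}{9 - 227} = \frac{2393153}{513 \left(-218\right)} = \frac{2393153}{513} \left(- \frac{1}{218}\right) = - \frac{2393153}{111834}$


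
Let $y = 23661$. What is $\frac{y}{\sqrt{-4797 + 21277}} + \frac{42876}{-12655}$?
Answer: $- \frac{42876}{12655} + \frac{23661 \sqrt{1030}}{4120} \approx 180.92$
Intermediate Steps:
$\frac{y}{\sqrt{-4797 + 21277}} + \frac{42876}{-12655} = \frac{23661}{\sqrt{-4797 + 21277}} + \frac{42876}{-12655} = \frac{23661}{\sqrt{16480}} + 42876 \left(- \frac{1}{12655}\right) = \frac{23661}{4 \sqrt{1030}} - \frac{42876}{12655} = 23661 \frac{\sqrt{1030}}{4120} - \frac{42876}{12655} = \frac{23661 \sqrt{1030}}{4120} - \frac{42876}{12655} = - \frac{42876}{12655} + \frac{23661 \sqrt{1030}}{4120}$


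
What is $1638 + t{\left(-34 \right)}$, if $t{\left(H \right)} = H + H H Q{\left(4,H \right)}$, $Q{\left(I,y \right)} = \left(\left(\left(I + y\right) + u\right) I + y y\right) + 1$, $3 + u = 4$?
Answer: $1205000$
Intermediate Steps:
$u = 1$ ($u = -3 + 4 = 1$)
$Q{\left(I,y \right)} = 1 + y^{2} + I \left(1 + I + y\right)$ ($Q{\left(I,y \right)} = \left(\left(\left(I + y\right) + 1\right) I + y y\right) + 1 = \left(\left(1 + I + y\right) I + y^{2}\right) + 1 = \left(I \left(1 + I + y\right) + y^{2}\right) + 1 = \left(y^{2} + I \left(1 + I + y\right)\right) + 1 = 1 + y^{2} + I \left(1 + I + y\right)$)
$t{\left(H \right)} = H + H^{2} \left(21 + H^{2} + 4 H\right)$ ($t{\left(H \right)} = H + H H \left(1 + 4 + 4^{2} + H^{2} + 4 H\right) = H + H^{2} \left(1 + 4 + 16 + H^{2} + 4 H\right) = H + H^{2} \left(21 + H^{2} + 4 H\right)$)
$1638 + t{\left(-34 \right)} = 1638 - 34 \left(1 - 34 \left(21 + \left(-34\right)^{2} + 4 \left(-34\right)\right)\right) = 1638 - 34 \left(1 - 34 \left(21 + 1156 - 136\right)\right) = 1638 - 34 \left(1 - 35394\right) = 1638 - -1203362 = 1638 + 1203362 = 1205000$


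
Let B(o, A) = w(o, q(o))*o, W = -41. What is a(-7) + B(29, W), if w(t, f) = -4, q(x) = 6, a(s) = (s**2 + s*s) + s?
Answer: -25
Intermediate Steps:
a(s) = s + 2*s**2 (a(s) = (s**2 + s**2) + s = 2*s**2 + s = s + 2*s**2)
B(o, A) = -4*o
a(-7) + B(29, W) = -7*(1 + 2*(-7)) - 4*29 = -7*(1 - 14) - 116 = -7*(-13) - 116 = 91 - 116 = -25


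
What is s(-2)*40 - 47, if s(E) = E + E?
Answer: -207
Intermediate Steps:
s(E) = 2*E
s(-2)*40 - 47 = (2*(-2))*40 - 47 = -4*40 - 47 = -160 - 47 = -207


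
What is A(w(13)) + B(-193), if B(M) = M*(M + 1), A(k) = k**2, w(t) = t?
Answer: 37225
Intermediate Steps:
B(M) = M*(1 + M)
A(w(13)) + B(-193) = 13**2 - 193*(1 - 193) = 169 - 193*(-192) = 169 + 37056 = 37225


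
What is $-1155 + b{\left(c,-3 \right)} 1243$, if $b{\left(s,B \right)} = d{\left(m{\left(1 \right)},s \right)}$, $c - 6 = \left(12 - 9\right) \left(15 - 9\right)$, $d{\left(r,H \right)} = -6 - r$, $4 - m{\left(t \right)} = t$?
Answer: $-12342$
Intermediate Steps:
$m{\left(t \right)} = 4 - t$
$c = 24$ ($c = 6 + \left(12 - 9\right) \left(15 - 9\right) = 6 + 3 \cdot 6 = 6 + 18 = 24$)
$b{\left(s,B \right)} = -9$ ($b{\left(s,B \right)} = -6 - \left(4 - 1\right) = -6 - 3 = -9$)
$-1155 + b{\left(c,-3 \right)} 1243 = -1155 - 11187 = -12342$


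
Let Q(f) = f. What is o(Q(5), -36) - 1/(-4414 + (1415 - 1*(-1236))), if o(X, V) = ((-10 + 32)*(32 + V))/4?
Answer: -38785/1763 ≈ -21.999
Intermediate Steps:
o(X, V) = 176 + 11*V/2 (o(X, V) = (22*(32 + V))*(1/4) = (704 + 22*V)*(1/4) = 176 + 11*V/2)
o(Q(5), -36) - 1/(-4414 + (1415 - 1*(-1236))) = (176 + (11/2)*(-36)) - 1/(-4414 + (1415 - 1*(-1236))) = (176 - 198) - 1/(-4414 + (1415 + 1236)) = -22 - 1/(-4414 + 2651) = -22 - 1/(-1763) = -22 - 1*(-1/1763) = -22 + 1/1763 = -38785/1763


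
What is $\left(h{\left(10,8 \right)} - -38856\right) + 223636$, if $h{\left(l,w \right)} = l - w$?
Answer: $262494$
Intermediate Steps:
$\left(h{\left(10,8 \right)} - -38856\right) + 223636 = \left(\left(10 - 8\right) - -38856\right) + 223636 = \left(\left(10 - 8\right) + 38856\right) + 223636 = \left(2 + 38856\right) + 223636 = 38858 + 223636 = 262494$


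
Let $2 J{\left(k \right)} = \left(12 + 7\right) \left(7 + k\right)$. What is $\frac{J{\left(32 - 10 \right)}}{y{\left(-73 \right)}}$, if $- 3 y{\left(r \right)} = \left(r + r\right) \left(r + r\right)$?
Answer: $- \frac{1653}{42632} \approx -0.038774$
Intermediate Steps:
$J{\left(k \right)} = \frac{133}{2} + \frac{19 k}{2}$ ($J{\left(k \right)} = \frac{\left(12 + 7\right) \left(7 + k\right)}{2} = \frac{19 \left(7 + k\right)}{2} = \frac{133 + 19 k}{2} = \frac{133}{2} + \frac{19 k}{2}$)
$y{\left(r \right)} = - \frac{4 r^{2}}{3}$ ($y{\left(r \right)} = - \frac{\left(r + r\right) \left(r + r\right)}{3} = - \frac{2 r 2 r}{3} = - \frac{4 r^{2}}{3}$)
$\frac{J{\left(32 - 10 \right)}}{y{\left(-73 \right)}} = \frac{\frac{133}{2} + \frac{19 \left(32 - 10\right)}{2}}{\left(- \frac{4}{3}\right) \left(-73\right)^{2}} = \frac{\frac{133}{2} + \frac{19 \left(32 - 10\right)}{2}}{\left(- \frac{4}{3}\right) 5329} = \frac{\frac{133}{2} + \frac{19}{2} \cdot 22}{- \frac{21316}{3}} = \left(\frac{133}{2} + 209\right) \left(- \frac{3}{21316}\right) = \frac{551}{2} \left(- \frac{3}{21316}\right) = - \frac{1653}{42632}$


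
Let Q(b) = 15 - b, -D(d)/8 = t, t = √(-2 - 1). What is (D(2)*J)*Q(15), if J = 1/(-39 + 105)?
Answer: 0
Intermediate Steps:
t = I*√3 (t = √(-3) = I*√3 ≈ 1.732*I)
D(d) = -8*I*√3
J = 1/66 ≈ 0.015152
(D(2)*J)*Q(15) = (-8*I*√3*(1/66))*(15 - 1*15) = (-4*I*√3/33)*(15 - 15) = -4*I*√3/33*0 = 0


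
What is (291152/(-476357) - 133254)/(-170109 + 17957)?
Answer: 31738383415/36239335132 ≈ 0.87580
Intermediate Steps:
(291152/(-476357) - 133254)/(-170109 + 17957) = (291152*(-1/476357) - 133254)/(-152152) = (-291152/476357 - 133254)*(-1/152152) = -63476766830/476357*(-1/152152) = 31738383415/36239335132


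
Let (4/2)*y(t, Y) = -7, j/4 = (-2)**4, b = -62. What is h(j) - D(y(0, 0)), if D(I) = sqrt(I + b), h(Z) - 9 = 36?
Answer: 45 - I*sqrt(262)/2 ≈ 45.0 - 8.0932*I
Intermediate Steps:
j = 64 (j = 4*(-2)**4 = 4*16 = 64)
h(Z) = 45 (h(Z) = 9 + 36 = 45)
y(t, Y) = -7/2 (y(t, Y) = (1/2)*(-7) = -7/2)
D(I) = sqrt(-62 + I) (D(I) = sqrt(I - 62) = sqrt(-62 + I))
h(j) - D(y(0, 0)) = 45 - sqrt(-62 - 7/2) = 45 - sqrt(-131/2) = 45 - I*sqrt(262)/2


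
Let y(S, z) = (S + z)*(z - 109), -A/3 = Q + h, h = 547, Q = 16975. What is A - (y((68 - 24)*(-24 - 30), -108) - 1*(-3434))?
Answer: -595028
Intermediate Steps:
A = -52566 (A = -3*(16975 + 547) = -3*17522 = -52566)
y(S, z) = (-109 + z)*(S + z) (y(S, z) = (S + z)*(-109 + z) = (-109 + z)*(S + z))
A - (y((68 - 24)*(-24 - 30), -108) - 1*(-3434)) = -52566 - (((-108)² - 109*(68 - 24)*(-24 - 30) - 109*(-108) + ((68 - 24)*(-24 - 30))*(-108)) - 1*(-3434)) = -52566 - ((11664 - 4796*(-54) + 11772 + (44*(-54))*(-108)) + 3434) = -52566 - ((11664 - 109*(-2376) + 11772 - 2376*(-108)) + 3434) = -52566 - ((11664 + 258984 + 11772 + 256608) + 3434) = -52566 - (539028 + 3434) = -52566 - 1*542462 = -52566 - 542462 = -595028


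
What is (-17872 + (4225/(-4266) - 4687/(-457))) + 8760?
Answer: -17746345027/1949562 ≈ -9102.7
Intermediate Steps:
(-17872 + (4225/(-4266) - 4687/(-457))) + 8760 = (-17872 + (4225*(-1/4266) - 4687*(-1/457))) + 8760 = (-17872 + (-4225/4266 + 4687/457)) + 8760 = (-17872 + 18063917/1949562) + 8760 = -34824508147/1949562 + 8760 = -17746345027/1949562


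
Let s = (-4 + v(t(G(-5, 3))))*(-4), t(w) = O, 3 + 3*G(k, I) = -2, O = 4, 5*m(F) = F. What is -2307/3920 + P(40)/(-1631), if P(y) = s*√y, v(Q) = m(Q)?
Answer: -2307/3920 - 128*√10/8155 ≈ -0.63815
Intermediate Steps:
m(F) = F/5
G(k, I) = -5/3 (G(k, I) = -1 + (⅓)*(-2) = -1 - ⅔ = -5/3)
t(w) = 4
v(Q) = Q/5
s = 64/5 (s = (-4 + (⅕)*4)*(-4) = (-4 + ⅘)*(-4) = -16/5*(-4) = 64/5 ≈ 12.800)
P(y) = 64*√y/5
-2307/3920 + P(40)/(-1631) = -2307/3920 + (64*√40/5)/(-1631) = -2307*1/3920 + (64*(2*√10)/5)*(-1/1631) = -2307/3920 + (128*√10/5)*(-1/1631) = -2307/3920 - 128*√10/8155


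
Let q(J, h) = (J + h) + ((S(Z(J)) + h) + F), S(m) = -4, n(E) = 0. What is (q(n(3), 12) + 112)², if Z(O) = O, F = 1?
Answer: 17689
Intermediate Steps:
q(J, h) = -3 + J + 2*h (q(J, h) = (J + h) + ((-4 + h) + 1) = (J + h) + (-3 + h) = -3 + J + 2*h)
(q(n(3), 12) + 112)² = ((-3 + 0 + 2*12) + 112)² = ((-3 + 0 + 24) + 112)² = (21 + 112)² = 133² = 17689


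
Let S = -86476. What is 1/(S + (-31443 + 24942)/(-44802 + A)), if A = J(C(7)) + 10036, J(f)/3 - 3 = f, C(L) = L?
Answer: -34736/3003823835 ≈ -1.1564e-5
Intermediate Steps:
J(f) = 9 + 3*f
A = 10066 (A = (9 + 3*7) + 10036 = (9 + 21) + 10036 = 30 + 10036 = 10066)
1/(S + (-31443 + 24942)/(-44802 + A)) = 1/(-86476 + (-31443 + 24942)/(-44802 + 10066)) = 1/(-86476 - 6501/(-34736)) = 1/(-86476 - 6501*(-1/34736)) = 1/(-86476 + 6501/34736) = 1/(-3003823835/34736) = -34736/3003823835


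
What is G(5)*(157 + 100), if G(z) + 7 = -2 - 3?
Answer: -3084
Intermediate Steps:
G(z) = -12 (G(z) = -7 + (-2 - 3) = -7 - 5 = -12)
G(5)*(157 + 100) = -12*(157 + 100) = -12*257 = -3084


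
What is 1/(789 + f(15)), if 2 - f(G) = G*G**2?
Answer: -1/2584 ≈ -0.00038700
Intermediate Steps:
f(G) = 2 - G**3 (f(G) = 2 - G*G**2 = 2 - G**3)
1/(789 + f(15)) = 1/(789 + (2 - 1*15**3)) = 1/(789 + (2 - 1*3375)) = 1/(789 + (2 - 3375)) = 1/(789 - 3373) = 1/(-2584) = -1/2584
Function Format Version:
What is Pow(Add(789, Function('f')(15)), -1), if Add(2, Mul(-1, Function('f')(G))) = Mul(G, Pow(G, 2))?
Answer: Rational(-1, 2584) ≈ -0.00038700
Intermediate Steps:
Function('f')(G) = Add(2, Mul(-1, Pow(G, 3))) (Function('f')(G) = Add(2, Mul(-1, Mul(G, Pow(G, 2)))) = Add(2, Mul(-1, Pow(G, 3))))
Pow(Add(789, Function('f')(15)), -1) = Pow(Add(789, Add(2, Mul(-1, Pow(15, 3)))), -1) = Pow(Add(789, Add(2, Mul(-1, 3375))), -1) = Pow(Add(789, Add(2, -3375)), -1) = Pow(Add(789, -3373), -1) = Pow(-2584, -1) = Rational(-1, 2584)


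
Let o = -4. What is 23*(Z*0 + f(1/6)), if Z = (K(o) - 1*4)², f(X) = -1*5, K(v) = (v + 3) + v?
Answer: -115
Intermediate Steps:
K(v) = 3 + 2*v (K(v) = (3 + v) + v = 3 + 2*v)
f(X) = -5
Z = 81 (Z = ((3 + 2*(-4)) - 1*4)² = ((3 - 8) - 4)² = (-5 - 4)² = (-9)² = 81)
23*(Z*0 + f(1/6)) = 23*(81*0 - 5) = 23*(0 - 5) = 23*(-5) = -115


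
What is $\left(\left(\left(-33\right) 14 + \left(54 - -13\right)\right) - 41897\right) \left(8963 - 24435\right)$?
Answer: $654341824$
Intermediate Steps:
$\left(\left(\left(-33\right) 14 + \left(54 - -13\right)\right) - 41897\right) \left(8963 - 24435\right) = \left(\left(-462 + \left(54 + 13\right)\right) - 41897\right) \left(-15472\right) = \left(\left(-462 + 67\right) - 41897\right) \left(-15472\right) = \left(-395 - 41897\right) \left(-15472\right) = \left(-42292\right) \left(-15472\right) = 654341824$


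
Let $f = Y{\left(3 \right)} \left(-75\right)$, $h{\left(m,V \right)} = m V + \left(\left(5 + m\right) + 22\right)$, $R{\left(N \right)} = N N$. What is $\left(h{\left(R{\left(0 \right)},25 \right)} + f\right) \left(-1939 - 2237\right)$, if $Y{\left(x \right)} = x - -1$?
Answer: $1140048$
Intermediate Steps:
$Y{\left(x \right)} = 1 + x$ ($Y{\left(x \right)} = x + 1 = 1 + x$)
$R{\left(N \right)} = N^{2}$
$h{\left(m,V \right)} = 27 + m + V m$ ($h{\left(m,V \right)} = V m + \left(27 + m\right) = 27 + m + V m$)
$f = -300$ ($f = \left(1 + 3\right) \left(-75\right) = 4 \left(-75\right) = -300$)
$\left(h{\left(R{\left(0 \right)},25 \right)} + f\right) \left(-1939 - 2237\right) = \left(\left(27 + 0^{2} + 25 \cdot 0^{2}\right) - 300\right) \left(-1939 - 2237\right) = \left(\left(27 + 0 + 25 \cdot 0\right) - 300\right) \left(-4176\right) = \left(\left(27 + 0 + 0\right) - 300\right) \left(-4176\right) = \left(27 - 300\right) \left(-4176\right) = \left(-273\right) \left(-4176\right) = 1140048$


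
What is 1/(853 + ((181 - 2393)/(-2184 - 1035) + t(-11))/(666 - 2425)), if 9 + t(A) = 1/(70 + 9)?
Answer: 447315459/381562197269 ≈ 0.0011723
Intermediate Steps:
t(A) = -710/79 (t(A) = -9 + 1/(70 + 9) = -9 + 1/79 = -710/79)
1/(853 + ((181 - 2393)/(-2184 - 1035) + t(-11))/(666 - 2425)) = 1/(853 + ((181 - 2393)/(-2184 - 1035) - 710/79)/(666 - 2425)) = 1/(853 + (-2212/(-3219) - 710/79)/(-1759)) = 1/(853 + (-2212*(-1/3219) - 710/79)*(-1/1759)) = 1/(853 + (2212/3219 - 710/79)*(-1/1759)) = 1/(853 - 2110742/254301*(-1/1759)) = 1/(853 + 2110742/447315459) = 1/(381562197269/447315459) = 447315459/381562197269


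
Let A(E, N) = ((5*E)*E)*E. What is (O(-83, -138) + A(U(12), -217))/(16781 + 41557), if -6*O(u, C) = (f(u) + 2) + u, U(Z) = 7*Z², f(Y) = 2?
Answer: 30725775439/350028 ≈ 87781.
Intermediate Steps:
A(E, N) = 5*E³ (A(E, N) = (5*E²)*E = 5*E³)
O(u, C) = -⅔ - u/6 (O(u, C) = -((2 + 2) + u)/6 = -(4 + u)/6 = -⅔ - u/6)
(O(-83, -138) + A(U(12), -217))/(16781 + 41557) = ((-⅔ - ⅙*(-83)) + 5*(7*12²)³)/(16781 + 41557) = ((-⅔ + 83/6) + 5*(7*144)³)/58338 = (79/6 + 5*1008³)*(1/58338) = (79/6 + 5*1024192512)*(1/58338) = (79/6 + 5120962560)*(1/58338) = (30725775439/6)*(1/58338) = 30725775439/350028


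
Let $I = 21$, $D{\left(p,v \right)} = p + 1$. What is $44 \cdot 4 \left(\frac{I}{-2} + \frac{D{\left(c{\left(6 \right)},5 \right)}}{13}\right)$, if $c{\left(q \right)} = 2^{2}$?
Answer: $- \frac{23144}{13} \approx -1780.3$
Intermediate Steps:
$c{\left(q \right)} = 4$
$D{\left(p,v \right)} = 1 + p$
$44 \cdot 4 \left(\frac{I}{-2} + \frac{D{\left(c{\left(6 \right)},5 \right)}}{13}\right) = 44 \cdot 4 \left(\frac{21}{-2} + \frac{1 + 4}{13}\right) = 176 \left(21 \left(- \frac{1}{2}\right) + 5 \cdot \frac{1}{13}\right) = 176 \left(- \frac{21}{2} + \frac{5}{13}\right) = 176 \left(- \frac{263}{26}\right) = - \frac{23144}{13}$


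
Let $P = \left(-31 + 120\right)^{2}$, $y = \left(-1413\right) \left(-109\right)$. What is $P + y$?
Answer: $161938$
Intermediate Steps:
$y = 154017$
$P = 7921$ ($P = 89^{2} = 7921$)
$P + y = 7921 + 154017 = 161938$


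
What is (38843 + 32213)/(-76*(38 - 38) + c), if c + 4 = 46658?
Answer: 35528/23327 ≈ 1.5230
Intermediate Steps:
c = 46654 (c = -4 + 46658 = 46654)
(38843 + 32213)/(-76*(38 - 38) + c) = (38843 + 32213)/(-76*(38 - 38) + 46654) = 71056/(-76*0 + 46654) = 71056/(0 + 46654) = 71056/46654 = 71056*(1/46654) = 35528/23327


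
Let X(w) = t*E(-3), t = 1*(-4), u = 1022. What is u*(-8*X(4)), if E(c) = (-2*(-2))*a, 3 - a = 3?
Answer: 0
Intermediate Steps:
a = 0 (a = 3 - 1*3 = 3 - 3 = 0)
E(c) = 0 (E(c) = -2*(-2)*0 = 4*0 = 0)
t = -4
X(w) = 0 (X(w) = -4*0 = 0)
u*(-8*X(4)) = 1022*(-8*0) = 1022*0 = 0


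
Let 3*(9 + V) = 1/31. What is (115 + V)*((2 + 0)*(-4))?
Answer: -78872/93 ≈ -848.09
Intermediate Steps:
V = -836/93 (V = -9 + (⅓)/31 = -9 + (⅓)*(1/31) = -9 + 1/93 = -836/93 ≈ -8.9892)
(115 + V)*((2 + 0)*(-4)) = (115 - 836/93)*((2 + 0)*(-4)) = 9859*(2*(-4))/93 = (9859/93)*(-8) = -78872/93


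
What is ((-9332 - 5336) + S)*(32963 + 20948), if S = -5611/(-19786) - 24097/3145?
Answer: -3787058367321229/4786690 ≈ -7.9116e+8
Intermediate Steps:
S = -459136647/62226970 (S = -5611*(-1/19786) - 24097*1/3145 = 5611/19786 - 24097/3145 = -459136647/62226970 ≈ -7.3784)
((-9332 - 5336) + S)*(32963 + 20948) = ((-9332 - 5336) - 459136647/62226970)*(32963 + 20948) = (-14668 - 459136647/62226970)*53911 = -913204332607/62226970*53911 = -3787058367321229/4786690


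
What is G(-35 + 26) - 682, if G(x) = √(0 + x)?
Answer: -682 + 3*I ≈ -682.0 + 3.0*I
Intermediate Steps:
G(x) = √x
G(-35 + 26) - 682 = √(-35 + 26) - 682 = √(-9) - 682 = 3*I - 682 = -682 + 3*I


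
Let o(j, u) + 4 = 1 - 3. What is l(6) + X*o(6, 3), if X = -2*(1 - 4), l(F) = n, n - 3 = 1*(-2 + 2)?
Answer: -33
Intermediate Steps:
n = 3 (n = 3 + 1*(-2 + 2) = 3 + 1*0 = 3 + 0 = 3)
o(j, u) = -6 (o(j, u) = -4 + (1 - 3) = -4 - 2 = -6)
l(F) = 3
X = 6 (X = -2*(-3) = 6)
l(6) + X*o(6, 3) = 3 + 6*(-6) = 3 - 36 = -33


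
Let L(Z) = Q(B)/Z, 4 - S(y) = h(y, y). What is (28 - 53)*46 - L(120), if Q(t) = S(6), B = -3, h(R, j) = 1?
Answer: -46001/40 ≈ -1150.0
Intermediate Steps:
S(y) = 3 (S(y) = 4 - 1*1 = 4 - 1 = 3)
Q(t) = 3
L(Z) = 3/Z
(28 - 53)*46 - L(120) = (28 - 53)*46 - 3/120 = -25*46 - 3/120 = -1150 - 1*1/40 = -1150 - 1/40 = -46001/40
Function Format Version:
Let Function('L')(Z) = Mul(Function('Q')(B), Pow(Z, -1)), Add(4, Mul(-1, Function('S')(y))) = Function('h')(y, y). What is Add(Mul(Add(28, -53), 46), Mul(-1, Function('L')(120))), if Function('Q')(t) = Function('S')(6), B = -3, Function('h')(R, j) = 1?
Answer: Rational(-46001, 40) ≈ -1150.0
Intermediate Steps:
Function('S')(y) = 3 (Function('S')(y) = Add(4, Mul(-1, 1)) = Add(4, -1) = 3)
Function('Q')(t) = 3
Function('L')(Z) = Mul(3, Pow(Z, -1))
Add(Mul(Add(28, -53), 46), Mul(-1, Function('L')(120))) = Add(Mul(Add(28, -53), 46), Mul(-1, Mul(3, Pow(120, -1)))) = Add(Mul(-25, 46), Mul(-1, Mul(3, Rational(1, 120)))) = Add(-1150, Mul(-1, Rational(1, 40))) = Add(-1150, Rational(-1, 40)) = Rational(-46001, 40)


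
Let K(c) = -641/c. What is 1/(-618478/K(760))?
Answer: 641/470043280 ≈ 1.3637e-6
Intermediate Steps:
1/(-618478/K(760)) = 1/(-618478/((-641/760))) = 1/(-618478/((-641*1/760))) = 1/(-618478/(-641/760)) = 1/(-618478*(-760/641)) = 1/(470043280/641) = 641/470043280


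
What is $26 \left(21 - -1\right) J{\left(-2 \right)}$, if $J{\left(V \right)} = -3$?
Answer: $-1716$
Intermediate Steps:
$26 \left(21 - -1\right) J{\left(-2 \right)} = 26 \left(21 - -1\right) \left(-3\right) = 26 \left(21 + 1\right) \left(-3\right) = 26 \cdot 22 \left(-3\right) = 572 \left(-3\right) = -1716$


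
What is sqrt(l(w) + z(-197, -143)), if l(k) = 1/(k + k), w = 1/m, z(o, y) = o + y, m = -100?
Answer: I*sqrt(390) ≈ 19.748*I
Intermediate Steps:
w = -1/100 (w = 1/(-100) = -1/100 ≈ -0.010000)
l(k) = 1/(2*k)
sqrt(l(w) + z(-197, -143)) = sqrt(1/(2*(-1/100)) + (-197 - 143)) = sqrt((1/2)*(-100) - 340) = sqrt(-50 - 340) = sqrt(-390) = I*sqrt(390)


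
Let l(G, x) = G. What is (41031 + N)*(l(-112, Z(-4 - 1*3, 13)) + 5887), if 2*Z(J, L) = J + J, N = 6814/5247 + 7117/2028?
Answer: 25471750855075/107484 ≈ 2.3698e+8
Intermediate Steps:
N = 17053897/3546972 (N = 6814*(1/5247) + 7117*(1/2028) = 6814/5247 + 7117/2028 = 17053897/3546972 ≈ 4.8080)
Z(J, L) = J (Z(J, L) = (J + J)/2 = (2*J)/2 = J)
(41031 + N)*(l(-112, Z(-4 - 1*3, 13)) + 5887) = (41031 + 17053897/3546972)*(-112 + 5887) = (145552862029/3546972)*5775 = 25471750855075/107484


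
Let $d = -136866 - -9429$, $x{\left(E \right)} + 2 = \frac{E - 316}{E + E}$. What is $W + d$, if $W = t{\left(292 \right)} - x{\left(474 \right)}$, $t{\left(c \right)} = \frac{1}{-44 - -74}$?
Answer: $- \frac{1911527}{15} \approx -1.2744 \cdot 10^{5}$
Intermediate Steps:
$t{\left(c \right)} = \frac{1}{30}$ ($t{\left(c \right)} = \frac{1}{-44 + 74} = \frac{1}{30}$)
$x{\left(E \right)} = -2 + \frac{-316 + E}{2 E}$ ($x{\left(E \right)} = -2 + \frac{E - 316}{E + E} = -2 + \frac{-316 + E}{2 E}$)
$W = \frac{28}{15}$ ($W = \frac{1}{30} - \left(- \frac{3}{2} - \frac{158}{474}\right) = \frac{1}{30} - \left(- \frac{3}{2} - \frac{1}{3}\right) = \frac{1}{30} - - \frac{11}{6} = \frac{1}{30} + \frac{11}{6} = \frac{28}{15} \approx 1.8667$)
$d = -127437$ ($d = -136866 + 9429 = -127437$)
$W + d = \frac{28}{15} - 127437 = - \frac{1911527}{15}$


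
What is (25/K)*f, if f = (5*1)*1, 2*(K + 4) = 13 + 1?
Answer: 125/3 ≈ 41.667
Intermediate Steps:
K = 3 (K = -4 + (13 + 1)/2 = -4 + (1/2)*14 = -4 + 7 = 3)
f = 5 (f = 5*1 = 5)
(25/K)*f = (25/3)*5 = 125/3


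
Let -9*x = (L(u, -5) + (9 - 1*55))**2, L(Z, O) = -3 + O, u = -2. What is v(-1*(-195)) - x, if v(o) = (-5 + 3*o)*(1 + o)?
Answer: 114004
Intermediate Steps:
v(o) = (1 + o)*(-5 + 3*o)
x = -324 (x = -((-3 - 5) + (9 - 1*55))**2/9 = -(-8 + (9 - 55))**2/9 = -(-8 - 46)**2/9 = -1/9*(-54)**2 = -1/9*2916 = -324)
v(-1*(-195)) - x = (-5 - (-2)*(-195) + 3*(-1*(-195))**2) - 1*(-324) = (-5 - 2*195 + 3*195**2) + 324 = (-5 - 390 + 3*38025) + 324 = (-5 - 390 + 114075) + 324 = 113680 + 324 = 114004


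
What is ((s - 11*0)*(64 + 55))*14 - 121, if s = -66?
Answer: -110077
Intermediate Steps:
((s - 11*0)*(64 + 55))*14 - 121 = ((-66 - 11*0)*(64 + 55))*14 - 121 = ((-66 + 0)*119)*14 - 121 = -66*119*14 - 121 = -7854*14 - 121 = -109956 - 121 = -110077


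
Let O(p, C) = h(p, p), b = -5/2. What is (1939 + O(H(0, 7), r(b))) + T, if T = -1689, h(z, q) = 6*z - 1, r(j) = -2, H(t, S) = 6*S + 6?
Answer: 537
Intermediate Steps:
b = -5/2 (b = -5*½ = -5/2 ≈ -2.5000)
H(t, S) = 6 + 6*S
h(z, q) = -1 + 6*z
O(p, C) = -1 + 6*p
(1939 + O(H(0, 7), r(b))) + T = (1939 + (-1 + 6*(6 + 6*7))) - 1689 = (1939 + (-1 + 6*(6 + 42))) - 1689 = (1939 + (-1 + 6*48)) - 1689 = (1939 + (-1 + 288)) - 1689 = (1939 + 287) - 1689 = 2226 - 1689 = 537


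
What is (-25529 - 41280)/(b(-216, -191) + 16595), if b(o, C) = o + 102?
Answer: -66809/16481 ≈ -4.0537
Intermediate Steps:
b(o, C) = 102 + o
(-25529 - 41280)/(b(-216, -191) + 16595) = (-25529 - 41280)/((102 - 216) + 16595) = -66809/(-114 + 16595) = -66809/16481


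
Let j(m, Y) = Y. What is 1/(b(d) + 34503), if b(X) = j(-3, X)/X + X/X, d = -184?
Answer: 1/34505 ≈ 2.8981e-5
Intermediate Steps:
b(X) = 2 (b(X) = X/X + X/X = 1 + 1 = 2)
1/(b(d) + 34503) = 1/(2 + 34503) = 1/34505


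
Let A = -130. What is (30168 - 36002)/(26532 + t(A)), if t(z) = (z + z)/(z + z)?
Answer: -5834/26533 ≈ -0.21988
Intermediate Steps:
t(z) = 1 (t(z) = (2*z)/((2*z)) = (2*z)*(1/(2*z)) = 1)
(30168 - 36002)/(26532 + t(A)) = (30168 - 36002)/(26532 + 1) = -5834/26533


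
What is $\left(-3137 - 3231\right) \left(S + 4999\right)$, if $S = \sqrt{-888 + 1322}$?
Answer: $-31833632 - 6368 \sqrt{434} \approx -3.1966 \cdot 10^{7}$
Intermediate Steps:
$S = \sqrt{434} \approx 20.833$
$\left(-3137 - 3231\right) \left(S + 4999\right) = \left(-3137 - 3231\right) \left(\sqrt{434} + 4999\right) = - 6368 \left(4999 + \sqrt{434}\right) = -31833632 - 6368 \sqrt{434}$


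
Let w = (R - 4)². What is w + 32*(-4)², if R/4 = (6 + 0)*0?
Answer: 528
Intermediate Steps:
R = 0 (R = 4*((6 + 0)*0) = 4*(6*0) = 4*0 = 0)
w = 16 (w = (0 - 4)² = (-4)² = 16)
w + 32*(-4)² = 16 + 32*(-4)² = 16 + 32*16 = 16 + 512 = 528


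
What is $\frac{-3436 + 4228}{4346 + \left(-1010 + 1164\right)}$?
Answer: $\frac{22}{125} \approx 0.176$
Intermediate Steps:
$\frac{-3436 + 4228}{4346 + \left(-1010 + 1164\right)} = \frac{792}{4346 + 154} = \frac{792}{4500} = 792 \cdot \frac{1}{4500} = \frac{22}{125}$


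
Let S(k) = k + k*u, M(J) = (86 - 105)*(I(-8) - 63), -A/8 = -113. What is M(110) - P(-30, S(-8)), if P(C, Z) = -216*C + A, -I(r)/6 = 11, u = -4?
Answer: -4933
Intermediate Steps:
A = 904 (A = -8*(-113) = 904)
I(r) = -66 (I(r) = -6*11 = -66)
M(J) = 2451 (M(J) = (86 - 105)*(-66 - 63) = -19*(-129) = 2451)
S(k) = -3*k (S(k) = k + k*(-4) = k - 4*k = -3*k)
P(C, Z) = 904 - 216*C (P(C, Z) = -216*C + 904 = 904 - 216*C)
M(110) - P(-30, S(-8)) = 2451 - (904 - 216*(-30)) = 2451 - (904 + 6480) = 2451 - 1*7384 = 2451 - 7384 = -4933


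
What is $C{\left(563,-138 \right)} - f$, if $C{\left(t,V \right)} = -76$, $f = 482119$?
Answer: $-482195$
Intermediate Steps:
$C{\left(563,-138 \right)} - f = -76 - 482119 = -482195$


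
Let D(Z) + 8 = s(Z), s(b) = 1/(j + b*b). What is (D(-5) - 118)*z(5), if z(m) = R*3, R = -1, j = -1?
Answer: 3023/8 ≈ 377.88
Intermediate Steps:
z(m) = -3 (z(m) = -1*3 = -3)
s(b) = 1/(-1 + b**2) (s(b) = 1/(-1 + b*b) = 1/(-1 + b**2))
D(Z) = -8 + 1/(-1 + Z**2)
(D(-5) - 118)*z(5) = ((9 - 8*(-5)**2)/(-1 + (-5)**2) - 118)*(-3) = ((9 - 8*25)/(-1 + 25) - 118)*(-3) = ((9 - 200)/24 - 118)*(-3) = ((1/24)*(-191) - 118)*(-3) = (-191/24 - 118)*(-3) = -3023/24*(-3) = 3023/8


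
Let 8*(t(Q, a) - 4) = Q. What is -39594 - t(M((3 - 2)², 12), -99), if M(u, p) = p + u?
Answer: -316797/8 ≈ -39600.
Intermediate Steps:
t(Q, a) = 4 + Q/8
-39594 - t(M((3 - 2)², 12), -99) = -39594 - (4 + (12 + (3 - 2)²)/8) = -39594 - (4 + (12 + 1²)/8) = -39594 - (4 + (12 + 1)/8) = -39594 - (4 + (⅛)*13) = -39594 - (4 + 13/8) = -39594 - 1*45/8 = -39594 - 45/8 = -316797/8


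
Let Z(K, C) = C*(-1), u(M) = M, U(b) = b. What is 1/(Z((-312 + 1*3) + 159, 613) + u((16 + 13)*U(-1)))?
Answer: -1/642 ≈ -0.0015576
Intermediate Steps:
Z(K, C) = -C
1/(Z((-312 + 1*3) + 159, 613) + u((16 + 13)*U(-1))) = 1/(-1*613 + (16 + 13)*(-1)) = 1/(-613 + 29*(-1)) = 1/(-613 - 29) = 1/(-642) = -1/642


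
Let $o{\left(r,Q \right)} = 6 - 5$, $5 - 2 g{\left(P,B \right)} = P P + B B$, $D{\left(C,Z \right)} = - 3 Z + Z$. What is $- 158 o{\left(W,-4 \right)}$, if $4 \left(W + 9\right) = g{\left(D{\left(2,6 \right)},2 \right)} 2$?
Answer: $-158$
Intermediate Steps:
$D{\left(C,Z \right)} = - 2 Z$
$g{\left(P,B \right)} = \frac{5}{2} - \frac{B^{2}}{2} - \frac{P^{2}}{2}$ ($g{\left(P,B \right)} = \frac{5}{2} - \frac{P P + B B}{2} = \frac{5}{2} - \frac{P^{2} + B^{2}}{2} = \frac{5}{2} - \frac{B^{2} + P^{2}}{2} = \frac{5}{2} - \left(\frac{B^{2}}{2} + \frac{P^{2}}{2}\right) = \frac{5}{2} - \frac{B^{2}}{2} - \frac{P^{2}}{2}$)
$W = - \frac{179}{4}$ ($W = -9 + \frac{\left(\frac{5}{2} - \frac{2^{2}}{2} - \frac{\left(\left(-2\right) 6\right)^{2}}{2}\right) 2}{4} = -9 + \frac{\left(\frac{5}{2} - 2 - \frac{\left(-12\right)^{2}}{2}\right) 2}{4} = -9 + \frac{\left(\frac{5}{2} - 2 - 72\right) 2}{4} = -9 + \frac{\left(- \frac{143}{2}\right) 2}{4} = -9 + \frac{1}{4} \left(-143\right) = -9 - \frac{143}{4} = - \frac{179}{4} \approx -44.75$)
$o{\left(r,Q \right)} = 1$
$- 158 o{\left(W,-4 \right)} = \left(-158\right) 1 = -158$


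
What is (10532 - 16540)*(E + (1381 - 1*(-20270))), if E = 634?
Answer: -133888280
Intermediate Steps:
(10532 - 16540)*(E + (1381 - 1*(-20270))) = (10532 - 16540)*(634 + (1381 - 1*(-20270))) = -6008*(634 + (1381 + 20270)) = -6008*(634 + 21651) = -6008*22285 = -133888280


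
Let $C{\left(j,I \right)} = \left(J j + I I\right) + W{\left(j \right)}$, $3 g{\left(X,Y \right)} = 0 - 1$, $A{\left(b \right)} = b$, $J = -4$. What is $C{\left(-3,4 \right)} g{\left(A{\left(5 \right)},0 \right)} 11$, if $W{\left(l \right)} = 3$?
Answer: $- \frac{341}{3} \approx -113.67$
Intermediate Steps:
$g{\left(X,Y \right)} = - \frac{1}{3}$ ($g{\left(X,Y \right)} = \frac{0 - 1}{3} = \frac{1}{3} \left(-1\right) = - \frac{1}{3}$)
$C{\left(j,I \right)} = 3 + I^{2} - 4 j$ ($C{\left(j,I \right)} = \left(- 4 j + I I\right) + 3 = \left(- 4 j + I^{2}\right) + 3 = \left(I^{2} - 4 j\right) + 3 = 3 + I^{2} - 4 j$)
$C{\left(-3,4 \right)} g{\left(A{\left(5 \right)},0 \right)} 11 = \left(3 + 4^{2} - -12\right) \left(- \frac{1}{3}\right) 11 = \left(3 + 16 + 12\right) \left(- \frac{1}{3}\right) 11 = 31 \left(- \frac{1}{3}\right) 11 = \left(- \frac{31}{3}\right) 11 = - \frac{341}{3}$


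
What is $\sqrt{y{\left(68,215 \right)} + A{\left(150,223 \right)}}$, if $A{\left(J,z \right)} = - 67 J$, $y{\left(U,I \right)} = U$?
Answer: $i \sqrt{9982} \approx 99.91 i$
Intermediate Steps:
$\sqrt{y{\left(68,215 \right)} + A{\left(150,223 \right)}} = \sqrt{68 - 10050} = \sqrt{-9982} = i \sqrt{9982}$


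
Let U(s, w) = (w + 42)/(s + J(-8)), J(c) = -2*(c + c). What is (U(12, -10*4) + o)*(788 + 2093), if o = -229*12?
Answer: -174170855/22 ≈ -7.9169e+6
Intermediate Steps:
J(c) = -4*c
U(s, w) = (42 + w)/(32 + s) (U(s, w) = (w + 42)/(s - 4*(-8)) = (42 + w)/(s + 32) = (42 + w)/(32 + s))
o = -2748
(U(12, -10*4) + o)*(788 + 2093) = ((42 - 10*4)/(32 + 12) - 2748)*(788 + 2093) = ((42 - 40)/44 - 2748)*2881 = ((1/44)*2 - 2748)*2881 = (1/22 - 2748)*2881 = -60455/22*2881 = -174170855/22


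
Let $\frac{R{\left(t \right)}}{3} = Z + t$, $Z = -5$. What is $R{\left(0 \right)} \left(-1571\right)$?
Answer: $23565$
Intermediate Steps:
$R{\left(t \right)} = -15 + 3 t$ ($R{\left(t \right)} = 3 \left(-5 + t\right) = -15 + 3 t$)
$R{\left(0 \right)} \left(-1571\right) = \left(-15 + 3 \cdot 0\right) \left(-1571\right) = \left(-15 + 0\right) \left(-1571\right) = \left(-15\right) \left(-1571\right) = 23565$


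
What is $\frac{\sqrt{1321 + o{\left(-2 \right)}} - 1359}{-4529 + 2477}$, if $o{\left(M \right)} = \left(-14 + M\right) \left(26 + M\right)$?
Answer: $\frac{151}{228} - \frac{\sqrt{937}}{2052} \approx 0.64736$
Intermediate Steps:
$\frac{\sqrt{1321 + o{\left(-2 \right)}} - 1359}{-4529 + 2477} = \frac{\sqrt{1321 + \left(-364 + \left(-2\right)^{2} + 12 \left(-2\right)\right)} - 1359}{-4529 + 2477} = \frac{\sqrt{1321 - 384} - 1359}{-2052} = \left(\sqrt{1321 - 384} - 1359\right) \left(- \frac{1}{2052}\right) = \left(\sqrt{937} - 1359\right) \left(- \frac{1}{2052}\right) = \left(-1359 + \sqrt{937}\right) \left(- \frac{1}{2052}\right) = \frac{151}{228} - \frac{\sqrt{937}}{2052}$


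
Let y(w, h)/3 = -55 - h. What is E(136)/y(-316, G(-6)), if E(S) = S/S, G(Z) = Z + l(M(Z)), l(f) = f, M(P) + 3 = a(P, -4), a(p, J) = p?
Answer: -1/120 ≈ -0.0083333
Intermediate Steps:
M(P) = -3 + P
G(Z) = -3 + 2*Z (G(Z) = Z + (-3 + Z) = -3 + 2*Z)
y(w, h) = -165 - 3*h (y(w, h) = 3*(-55 - h) = -165 - 3*h)
E(S) = 1
E(136)/y(-316, G(-6)) = 1/(-165 - 3*(-3 + 2*(-6))) = 1/(-165 - 3*(-3 - 12)) = 1/(-165 - 3*(-15)) = 1/(-165 + 45) = 1/(-120) = 1*(-1/120) = -1/120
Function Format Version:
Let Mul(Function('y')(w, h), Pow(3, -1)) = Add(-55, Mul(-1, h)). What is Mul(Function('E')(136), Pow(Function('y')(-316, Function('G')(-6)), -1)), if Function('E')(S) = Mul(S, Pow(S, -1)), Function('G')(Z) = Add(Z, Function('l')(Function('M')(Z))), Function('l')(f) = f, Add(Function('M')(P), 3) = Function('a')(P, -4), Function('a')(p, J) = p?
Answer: Rational(-1, 120) ≈ -0.0083333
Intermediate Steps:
Function('M')(P) = Add(-3, P)
Function('G')(Z) = Add(-3, Mul(2, Z)) (Function('G')(Z) = Add(Z, Add(-3, Z)) = Add(-3, Mul(2, Z)))
Function('y')(w, h) = Add(-165, Mul(-3, h)) (Function('y')(w, h) = Mul(3, Add(-55, Mul(-1, h))) = Add(-165, Mul(-3, h)))
Function('E')(S) = 1
Mul(Function('E')(136), Pow(Function('y')(-316, Function('G')(-6)), -1)) = Mul(1, Pow(Add(-165, Mul(-3, Add(-3, Mul(2, -6)))), -1)) = Mul(1, Pow(Add(-165, Mul(-3, Add(-3, -12))), -1)) = Mul(1, Pow(Add(-165, Mul(-3, -15)), -1)) = Mul(1, Pow(Add(-165, 45), -1)) = Mul(1, Pow(-120, -1)) = Mul(1, Rational(-1, 120)) = Rational(-1, 120)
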